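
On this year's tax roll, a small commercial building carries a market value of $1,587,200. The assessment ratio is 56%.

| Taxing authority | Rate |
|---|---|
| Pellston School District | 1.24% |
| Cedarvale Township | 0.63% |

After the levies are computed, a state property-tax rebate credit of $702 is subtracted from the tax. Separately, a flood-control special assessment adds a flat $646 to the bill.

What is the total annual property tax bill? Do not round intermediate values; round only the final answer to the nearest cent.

$16,565.16

Assessed value = $1,587,200 × 0.56 = $888,832
Pellston School District: $888,832 × 0.0124 = $11,021.5168
Cedarvale Township: $888,832 × 0.0063 = $5,599.6416
Levies subtotal = $16,621.1584
After credit = $16,621.1584 − $702 = $15,919.1584
Total = $15,919.1584 + $646 = $16,565.1584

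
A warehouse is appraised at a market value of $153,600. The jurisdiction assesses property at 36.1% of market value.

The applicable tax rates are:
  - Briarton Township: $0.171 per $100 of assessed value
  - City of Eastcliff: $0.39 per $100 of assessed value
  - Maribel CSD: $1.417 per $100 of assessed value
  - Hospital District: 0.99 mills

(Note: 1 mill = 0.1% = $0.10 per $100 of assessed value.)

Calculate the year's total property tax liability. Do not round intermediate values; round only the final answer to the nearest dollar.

$1,152

Assessed value = $153,600 × 0.361 = $55,449.6
Briarton Township: $55,449.6 × 0.00171 = $94.818816
City of Eastcliff: $55,449.6 × 0.0039 = $216.25344
Maribel CSD: $55,449.6 × 0.01417 = $785.720832
Hospital District: $55,449.6 × 0.00099 = $54.895104
Total = $1,151.688192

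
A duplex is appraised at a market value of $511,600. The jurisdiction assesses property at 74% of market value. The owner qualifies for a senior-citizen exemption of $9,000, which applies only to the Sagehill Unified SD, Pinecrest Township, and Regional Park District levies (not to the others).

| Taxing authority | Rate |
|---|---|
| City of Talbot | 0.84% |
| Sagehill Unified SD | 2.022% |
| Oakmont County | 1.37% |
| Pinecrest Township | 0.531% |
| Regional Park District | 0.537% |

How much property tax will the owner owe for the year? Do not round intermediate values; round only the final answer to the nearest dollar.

$19,787

Assessed value = $511,600 × 0.74 = $378,584
City of Talbot: $378,584 × 0.0084 = $3,180.1056
Sagehill Unified SD: ($378,584 − $9,000) × 0.02022 = $369,584 × 0.02022 = $7,472.98848
Oakmont County: $378,584 × 0.0137 = $5,186.6008
Pinecrest Township: ($378,584 − $9,000) × 0.00531 = $369,584 × 0.00531 = $1,962.49104
Regional Park District: ($378,584 − $9,000) × 0.00537 = $369,584 × 0.00537 = $1,984.66608
Total = $19,786.852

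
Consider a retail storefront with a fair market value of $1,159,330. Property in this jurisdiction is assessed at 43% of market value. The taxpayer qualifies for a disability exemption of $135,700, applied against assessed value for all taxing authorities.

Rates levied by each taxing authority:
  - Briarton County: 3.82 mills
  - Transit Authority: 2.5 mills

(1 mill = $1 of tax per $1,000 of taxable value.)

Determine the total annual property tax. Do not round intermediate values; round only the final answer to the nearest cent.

Assessed value = $1,159,330 × 0.43 = $498,511.9
Taxable value = $498,511.9 − $135,700 = $362,811.9
Briarton County: $362,811.9 × 0.00382 = $1,385.941458
Transit Authority: $362,811.9 × 0.0025 = $907.02975
Total = $1,385.941458 + $907.02975 = $2,292.971208

$2,292.97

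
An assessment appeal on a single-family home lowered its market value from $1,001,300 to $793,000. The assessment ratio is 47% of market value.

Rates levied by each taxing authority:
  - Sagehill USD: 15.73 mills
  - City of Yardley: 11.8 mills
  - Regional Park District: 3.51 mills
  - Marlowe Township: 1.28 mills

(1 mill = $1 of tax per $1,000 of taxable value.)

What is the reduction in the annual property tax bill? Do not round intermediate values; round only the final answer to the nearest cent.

$3,164.16

Old assessed value = $1,001,300 × 0.47 = $470,611
New assessed value = $793,000 × 0.47 = $372,710
Combined rate = 0.01573 + 0.0118 + 0.00351 + 0.00128 = 0.03232
Old tax = $470,611 × 0.03232 = $15,210.14752
New tax = $372,710 × 0.03232 = $12,045.9872
Reduction = $15,210.14752 − $12,045.9872 = $3,164.16032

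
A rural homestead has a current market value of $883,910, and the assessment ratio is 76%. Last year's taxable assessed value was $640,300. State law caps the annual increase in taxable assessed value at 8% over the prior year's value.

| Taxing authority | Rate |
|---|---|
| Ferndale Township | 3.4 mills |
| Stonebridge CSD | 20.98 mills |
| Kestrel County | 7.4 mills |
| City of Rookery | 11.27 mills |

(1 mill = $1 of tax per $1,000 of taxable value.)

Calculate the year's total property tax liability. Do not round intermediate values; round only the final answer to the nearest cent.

Uncapped assessed value = $883,910 × 0.76 = $671,771.6
Cap limit = $640,300 × 1.08 = $691,524
Taxable assessed value = min($671,771.6, $691,524) = $671,771.6 (cap does not bind)
Ferndale Township: $671,771.6 × 0.0034 = $2,284.02344
Stonebridge CSD: $671,771.6 × 0.02098 = $14,093.768168
Kestrel County: $671,771.6 × 0.0074 = $4,971.10984
City of Rookery: $671,771.6 × 0.01127 = $7,570.865932
Total = $28,919.76738

$28,919.77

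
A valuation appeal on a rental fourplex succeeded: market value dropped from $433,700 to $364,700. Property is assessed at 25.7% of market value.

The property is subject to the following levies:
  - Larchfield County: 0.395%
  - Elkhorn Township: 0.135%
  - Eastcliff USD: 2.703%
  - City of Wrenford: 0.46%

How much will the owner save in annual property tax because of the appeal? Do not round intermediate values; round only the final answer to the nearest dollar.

Old assessed value = $433,700 × 0.257 = $111,460.9
New assessed value = $364,700 × 0.257 = $93,727.9
Combined rate = 0.00395 + 0.00135 + 0.02703 + 0.0046 = 0.03693
Old tax = $111,460.9 × 0.03693 = $4,116.251037
New tax = $93,727.9 × 0.03693 = $3,461.371347
Reduction = $4,116.251037 − $3,461.371347 = $654.87969

$655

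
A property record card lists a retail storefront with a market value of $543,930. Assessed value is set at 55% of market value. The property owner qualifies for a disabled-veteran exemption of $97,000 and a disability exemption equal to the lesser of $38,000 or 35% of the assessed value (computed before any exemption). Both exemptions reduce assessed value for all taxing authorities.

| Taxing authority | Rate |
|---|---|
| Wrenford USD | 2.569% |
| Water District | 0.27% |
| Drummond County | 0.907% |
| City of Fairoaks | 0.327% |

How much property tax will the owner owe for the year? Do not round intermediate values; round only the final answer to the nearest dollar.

$6,686

Assessed value = $543,930 × 0.55 = $299,161.5
Disability exemption = min($38,000, 35% × $299,161.5) = min($38,000, $104,706.525) = $38,000 (dollar cap binds)
Taxable value = $299,161.5 − $97,000 − $38,000 = $164,161.5
Wrenford USD: $164,161.5 × 0.02569 = $4,217.308935
Water District: $164,161.5 × 0.0027 = $443.23605
Drummond County: $164,161.5 × 0.00907 = $1,488.944805
City of Fairoaks: $164,161.5 × 0.00327 = $536.808105
Total = $6,686.297895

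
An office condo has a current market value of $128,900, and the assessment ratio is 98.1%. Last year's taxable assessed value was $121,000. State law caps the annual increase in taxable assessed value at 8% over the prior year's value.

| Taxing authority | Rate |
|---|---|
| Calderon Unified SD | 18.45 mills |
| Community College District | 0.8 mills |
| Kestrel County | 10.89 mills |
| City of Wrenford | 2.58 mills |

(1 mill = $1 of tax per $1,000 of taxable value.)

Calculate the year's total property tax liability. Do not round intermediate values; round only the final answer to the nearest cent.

$4,137.47

Uncapped assessed value = $128,900 × 0.981 = $126,450.9
Cap limit = $121,000 × 1.08 = $130,680
Taxable assessed value = min($126,450.9, $130,680) = $126,450.9 (cap does not bind)
Calderon Unified SD: $126,450.9 × 0.01845 = $2,333.019105
Community College District: $126,450.9 × 0.0008 = $101.16072
Kestrel County: $126,450.9 × 0.01089 = $1,377.050301
City of Wrenford: $126,450.9 × 0.00258 = $326.243322
Total = $4,137.473448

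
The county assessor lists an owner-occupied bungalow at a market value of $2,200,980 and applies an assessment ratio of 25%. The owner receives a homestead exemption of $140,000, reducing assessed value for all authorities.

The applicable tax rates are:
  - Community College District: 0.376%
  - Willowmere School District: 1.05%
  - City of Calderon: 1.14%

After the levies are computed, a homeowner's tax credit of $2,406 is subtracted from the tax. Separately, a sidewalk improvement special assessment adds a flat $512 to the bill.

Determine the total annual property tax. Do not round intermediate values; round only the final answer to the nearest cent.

Assessed value = $2,200,980 × 0.25 = $550,245
Taxable value = $550,245 − $140,000 = $410,245
Community College District: $410,245 × 0.00376 = $1,542.5212
Willowmere School District: $410,245 × 0.0105 = $4,307.5725
City of Calderon: $410,245 × 0.0114 = $4,676.793
Levies subtotal = $10,526.8867
After credit = $10,526.8867 − $2,406 = $8,120.8867
Total = $8,120.8867 + $512 = $8,632.8867

$8,632.89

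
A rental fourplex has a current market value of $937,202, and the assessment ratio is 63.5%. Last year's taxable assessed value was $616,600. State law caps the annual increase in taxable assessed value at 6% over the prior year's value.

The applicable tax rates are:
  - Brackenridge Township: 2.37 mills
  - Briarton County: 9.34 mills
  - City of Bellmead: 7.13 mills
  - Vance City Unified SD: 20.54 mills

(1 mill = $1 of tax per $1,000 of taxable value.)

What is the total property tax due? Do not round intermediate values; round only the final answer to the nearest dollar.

$23,436

Uncapped assessed value = $937,202 × 0.635 = $595,123.27
Cap limit = $616,600 × 1.06 = $653,596
Taxable assessed value = min($595,123.27, $653,596) = $595,123.27 (cap does not bind)
Brackenridge Township: $595,123.27 × 0.00237 = $1,410.4421499
Briarton County: $595,123.27 × 0.00934 = $5,558.4513418
City of Bellmead: $595,123.27 × 0.00713 = $4,243.2289151
Vance City Unified SD: $595,123.27 × 0.02054 = $12,223.8319658
Total = $23,435.9543726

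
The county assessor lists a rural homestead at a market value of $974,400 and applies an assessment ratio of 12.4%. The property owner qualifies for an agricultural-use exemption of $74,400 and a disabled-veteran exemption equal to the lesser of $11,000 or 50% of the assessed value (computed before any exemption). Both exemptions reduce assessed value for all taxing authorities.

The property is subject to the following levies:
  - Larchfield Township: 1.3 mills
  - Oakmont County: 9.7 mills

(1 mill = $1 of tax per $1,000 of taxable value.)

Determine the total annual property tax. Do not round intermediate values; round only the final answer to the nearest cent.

Assessed value = $974,400 × 0.124 = $120,825.6
Disabled-veteran exemption = min($11,000, 50% × $120,825.6) = min($11,000, $60,412.8) = $11,000 (dollar cap binds)
Taxable value = $120,825.6 − $74,400 − $11,000 = $35,425.6
Larchfield Township: $35,425.6 × 0.0013 = $46.05328
Oakmont County: $35,425.6 × 0.0097 = $343.62832
Total = $389.6816

$389.68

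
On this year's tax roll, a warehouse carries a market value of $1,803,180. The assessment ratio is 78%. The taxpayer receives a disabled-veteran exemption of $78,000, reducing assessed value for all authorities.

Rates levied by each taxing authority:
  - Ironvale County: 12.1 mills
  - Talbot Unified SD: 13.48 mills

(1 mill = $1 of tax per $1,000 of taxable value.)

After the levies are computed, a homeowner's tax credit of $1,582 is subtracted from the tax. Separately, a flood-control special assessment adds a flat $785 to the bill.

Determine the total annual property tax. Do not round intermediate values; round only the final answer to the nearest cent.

Assessed value = $1,803,180 × 0.78 = $1,406,480.4
Taxable value = $1,406,480.4 − $78,000 = $1,328,480.4
Ironvale County: $1,328,480.4 × 0.0121 = $16,074.61284
Talbot Unified SD: $1,328,480.4 × 0.01348 = $17,907.915792
Levies subtotal = $33,982.528632
After credit = $33,982.528632 − $1,582 = $32,400.528632
Total = $32,400.528632 + $785 = $33,185.528632

$33,185.53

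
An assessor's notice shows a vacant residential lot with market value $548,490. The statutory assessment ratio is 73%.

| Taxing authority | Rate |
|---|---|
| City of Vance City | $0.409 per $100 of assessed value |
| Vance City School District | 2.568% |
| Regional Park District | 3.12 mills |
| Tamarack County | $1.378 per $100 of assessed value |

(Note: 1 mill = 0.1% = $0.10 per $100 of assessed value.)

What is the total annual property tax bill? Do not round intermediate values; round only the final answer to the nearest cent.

Assessed value = $548,490 × 0.73 = $400,397.7
City of Vance City: $400,397.7 × 0.00409 = $1,637.626593
Vance City School District: $400,397.7 × 0.02568 = $10,282.212936
Regional Park District: $400,397.7 × 0.00312 = $1,249.240824
Tamarack County: $400,397.7 × 0.01378 = $5,517.480306
Total = $18,686.560659

$18,686.56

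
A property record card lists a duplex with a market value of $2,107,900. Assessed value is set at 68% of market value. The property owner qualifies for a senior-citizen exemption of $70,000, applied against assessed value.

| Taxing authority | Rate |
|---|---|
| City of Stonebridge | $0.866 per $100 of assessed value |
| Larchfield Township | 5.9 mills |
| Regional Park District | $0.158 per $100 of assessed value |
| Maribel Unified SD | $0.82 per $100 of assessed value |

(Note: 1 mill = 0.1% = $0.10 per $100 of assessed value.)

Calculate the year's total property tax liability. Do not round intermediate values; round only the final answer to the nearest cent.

Assessed value = $2,107,900 × 0.68 = $1,433,372
Taxable value = $1,433,372 − $70,000 = $1,363,372
City of Stonebridge: $1,363,372 × 0.00866 = $11,806.80152
Larchfield Township: $1,363,372 × 0.0059 = $8,043.8948
Regional Park District: $1,363,372 × 0.00158 = $2,154.12776
Maribel Unified SD: $1,363,372 × 0.0082 = $11,179.6504
Total = $33,184.47448

$33,184.47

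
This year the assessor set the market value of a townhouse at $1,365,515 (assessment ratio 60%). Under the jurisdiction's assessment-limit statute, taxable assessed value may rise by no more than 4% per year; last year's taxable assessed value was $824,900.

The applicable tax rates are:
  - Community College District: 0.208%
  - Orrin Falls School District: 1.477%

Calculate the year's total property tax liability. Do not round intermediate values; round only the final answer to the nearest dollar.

$13,805

Uncapped assessed value = $1,365,515 × 0.6 = $819,309
Cap limit = $824,900 × 1.04 = $857,896
Taxable assessed value = min($819,309, $857,896) = $819,309 (cap does not bind)
Community College District: $819,309 × 0.00208 = $1,704.16272
Orrin Falls School District: $819,309 × 0.01477 = $12,101.19393
Total = $13,805.35665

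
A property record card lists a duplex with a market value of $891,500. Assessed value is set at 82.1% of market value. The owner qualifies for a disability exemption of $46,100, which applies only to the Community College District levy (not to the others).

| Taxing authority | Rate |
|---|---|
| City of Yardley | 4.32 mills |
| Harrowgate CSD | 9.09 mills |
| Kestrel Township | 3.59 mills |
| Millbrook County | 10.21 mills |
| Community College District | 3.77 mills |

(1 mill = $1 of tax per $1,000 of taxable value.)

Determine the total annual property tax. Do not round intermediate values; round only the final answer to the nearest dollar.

$22,501

Assessed value = $891,500 × 0.821 = $731,921.5
City of Yardley: $731,921.5 × 0.00432 = $3,161.90088
Harrowgate CSD: $731,921.5 × 0.00909 = $6,653.166435
Kestrel Township: $731,921.5 × 0.00359 = $2,627.598185
Millbrook County: $731,921.5 × 0.01021 = $7,472.918515
Community College District: ($731,921.5 − $46,100) × 0.00377 = $685,821.5 × 0.00377 = $2,585.547055
Total = $22,501.13107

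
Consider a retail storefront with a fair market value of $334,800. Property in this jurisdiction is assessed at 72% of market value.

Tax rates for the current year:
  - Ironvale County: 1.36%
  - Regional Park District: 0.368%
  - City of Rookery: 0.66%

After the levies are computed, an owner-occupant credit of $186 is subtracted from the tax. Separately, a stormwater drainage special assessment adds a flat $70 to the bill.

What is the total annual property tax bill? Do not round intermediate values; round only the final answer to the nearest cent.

$5,640.42

Assessed value = $334,800 × 0.72 = $241,056
Ironvale County: $241,056 × 0.0136 = $3,278.3616
Regional Park District: $241,056 × 0.00368 = $887.08608
City of Rookery: $241,056 × 0.0066 = $1,590.9696
Levies subtotal = $5,756.41728
After credit = $5,756.41728 − $186 = $5,570.41728
Total = $5,570.41728 + $70 = $5,640.41728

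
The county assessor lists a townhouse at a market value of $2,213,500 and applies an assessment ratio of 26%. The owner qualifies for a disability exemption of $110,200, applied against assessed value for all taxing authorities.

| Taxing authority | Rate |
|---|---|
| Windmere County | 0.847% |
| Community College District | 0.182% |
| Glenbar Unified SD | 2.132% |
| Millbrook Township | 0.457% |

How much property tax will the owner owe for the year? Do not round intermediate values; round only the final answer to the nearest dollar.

$16,835

Assessed value = $2,213,500 × 0.26 = $575,510
Taxable value = $575,510 − $110,200 = $465,310
Windmere County: $465,310 × 0.00847 = $3,941.1757
Community College District: $465,310 × 0.00182 = $846.8642
Glenbar Unified SD: $465,310 × 0.02132 = $9,920.4092
Millbrook Township: $465,310 × 0.00457 = $2,126.4667
Total = $3,941.1757 + $846.8642 + $9,920.4092 + $2,126.4667 = $16,834.9158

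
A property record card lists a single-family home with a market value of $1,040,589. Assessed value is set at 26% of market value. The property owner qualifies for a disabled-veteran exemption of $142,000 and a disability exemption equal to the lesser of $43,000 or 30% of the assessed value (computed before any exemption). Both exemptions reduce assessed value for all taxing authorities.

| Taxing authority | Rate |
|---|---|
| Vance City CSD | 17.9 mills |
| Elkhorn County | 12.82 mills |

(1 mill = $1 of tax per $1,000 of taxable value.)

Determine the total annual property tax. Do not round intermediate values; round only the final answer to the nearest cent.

$2,628.19

Assessed value = $1,040,589 × 0.26 = $270,553.14
Disability exemption = min($43,000, 30% × $270,553.14) = min($43,000, $81,165.942) = $43,000 (dollar cap binds)
Taxable value = $270,553.14 − $142,000 − $43,000 = $85,553.14
Vance City CSD: $85,553.14 × 0.0179 = $1,531.401206
Elkhorn County: $85,553.14 × 0.01282 = $1,096.7912548
Total = $2,628.1924608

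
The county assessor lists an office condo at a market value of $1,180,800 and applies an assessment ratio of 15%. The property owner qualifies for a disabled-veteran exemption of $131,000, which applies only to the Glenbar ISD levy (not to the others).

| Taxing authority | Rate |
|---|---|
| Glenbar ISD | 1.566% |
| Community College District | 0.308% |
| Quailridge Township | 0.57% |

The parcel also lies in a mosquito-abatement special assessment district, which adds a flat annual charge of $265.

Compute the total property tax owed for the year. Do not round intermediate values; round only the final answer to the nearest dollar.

$2,542

Assessed value = $1,180,800 × 0.15 = $177,120
Glenbar ISD: ($177,120 − $131,000) × 0.01566 = $46,120 × 0.01566 = $722.2392
Community College District: $177,120 × 0.00308 = $545.5296
Quailridge Township: $177,120 × 0.0057 = $1,009.584
Levies subtotal = $2,277.3528
Total = $2,277.3528 + $265 = $2,542.3528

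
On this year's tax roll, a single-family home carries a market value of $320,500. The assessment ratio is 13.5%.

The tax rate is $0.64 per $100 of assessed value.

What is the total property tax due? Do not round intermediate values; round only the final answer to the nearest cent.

$276.91

Assessed value = $320,500 × 0.135 = $43,267.5
Tax = $43,267.5 × 0.0064 = $276.912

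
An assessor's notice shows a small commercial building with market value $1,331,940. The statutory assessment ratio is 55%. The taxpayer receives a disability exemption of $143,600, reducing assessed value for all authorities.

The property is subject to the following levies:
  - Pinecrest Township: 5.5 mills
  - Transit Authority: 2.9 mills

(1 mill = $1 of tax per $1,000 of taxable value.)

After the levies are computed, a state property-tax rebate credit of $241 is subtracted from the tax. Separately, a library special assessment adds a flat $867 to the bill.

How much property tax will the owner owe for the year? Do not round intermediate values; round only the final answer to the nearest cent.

$5,573.32

Assessed value = $1,331,940 × 0.55 = $732,567
Taxable value = $732,567 − $143,600 = $588,967
Pinecrest Township: $588,967 × 0.0055 = $3,239.3185
Transit Authority: $588,967 × 0.0029 = $1,708.0043
Levies subtotal = $4,947.3228
After credit = $4,947.3228 − $241 = $4,706.3228
Total = $4,706.3228 + $867 = $5,573.3228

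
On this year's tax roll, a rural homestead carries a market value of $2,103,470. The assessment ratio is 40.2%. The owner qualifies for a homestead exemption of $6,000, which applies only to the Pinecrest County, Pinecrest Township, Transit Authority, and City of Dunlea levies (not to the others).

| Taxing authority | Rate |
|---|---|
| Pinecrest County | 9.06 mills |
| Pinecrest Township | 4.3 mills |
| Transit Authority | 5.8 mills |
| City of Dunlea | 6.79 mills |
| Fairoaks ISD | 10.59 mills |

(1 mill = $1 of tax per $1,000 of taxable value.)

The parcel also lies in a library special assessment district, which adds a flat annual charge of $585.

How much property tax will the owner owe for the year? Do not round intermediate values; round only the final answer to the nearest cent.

Assessed value = $2,103,470 × 0.402 = $845,594.94
Pinecrest County: ($845,594.94 − $6,000) × 0.00906 = $839,594.94 × 0.00906 = $7,606.7301564
Pinecrest Township: ($845,594.94 − $6,000) × 0.0043 = $839,594.94 × 0.0043 = $3,610.258242
Transit Authority: ($845,594.94 − $6,000) × 0.0058 = $839,594.94 × 0.0058 = $4,869.650652
City of Dunlea: ($845,594.94 − $6,000) × 0.00679 = $839,594.94 × 0.00679 = $5,700.8496426
Fairoaks ISD: $845,594.94 × 0.01059 = $8,954.8504146
Levies subtotal = $30,742.3391076
Total = $30,742.3391076 + $585 = $31,327.3391076

$31,327.34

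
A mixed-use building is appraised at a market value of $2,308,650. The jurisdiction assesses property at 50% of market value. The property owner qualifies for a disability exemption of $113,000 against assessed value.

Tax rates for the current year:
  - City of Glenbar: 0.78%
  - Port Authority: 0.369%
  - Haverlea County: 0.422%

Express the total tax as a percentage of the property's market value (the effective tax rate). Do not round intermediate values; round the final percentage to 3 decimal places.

Assessed value = $2,308,650 × 0.5 = $1,154,325
Taxable value = $1,154,325 − $113,000 = $1,041,325
City of Glenbar: $1,041,325 × 0.0078 = $8,122.335
Port Authority: $1,041,325 × 0.00369 = $3,842.48925
Haverlea County: $1,041,325 × 0.00422 = $4,394.3915
Total tax = $16,359.21575
Effective rate = $16,359.21575 ÷ $2,308,650 = 0.709% of market value

0.709%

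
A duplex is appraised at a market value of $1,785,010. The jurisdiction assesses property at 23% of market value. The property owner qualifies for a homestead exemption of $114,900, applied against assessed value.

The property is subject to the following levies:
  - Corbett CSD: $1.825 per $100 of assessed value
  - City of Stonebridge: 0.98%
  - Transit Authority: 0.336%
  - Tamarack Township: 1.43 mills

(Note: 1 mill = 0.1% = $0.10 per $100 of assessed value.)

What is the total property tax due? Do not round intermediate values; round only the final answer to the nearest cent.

$9,709.22

Assessed value = $1,785,010 × 0.23 = $410,552.3
Taxable value = $410,552.3 − $114,900 = $295,652.3
Corbett CSD: $295,652.3 × 0.01825 = $5,395.654475
City of Stonebridge: $295,652.3 × 0.0098 = $2,897.39254
Transit Authority: $295,652.3 × 0.00336 = $993.391728
Tamarack Township: $295,652.3 × 0.00143 = $422.782789
Total = $9,709.221532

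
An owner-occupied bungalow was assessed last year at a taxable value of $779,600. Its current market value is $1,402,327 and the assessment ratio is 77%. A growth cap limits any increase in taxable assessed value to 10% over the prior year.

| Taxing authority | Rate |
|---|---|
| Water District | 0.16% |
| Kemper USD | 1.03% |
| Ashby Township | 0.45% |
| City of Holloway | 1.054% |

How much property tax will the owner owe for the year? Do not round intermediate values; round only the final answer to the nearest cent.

$23,102.67

Uncapped assessed value = $1,402,327 × 0.77 = $1,079,791.79
Cap limit = $779,600 × 1.1 = $857,560
Taxable assessed value = min($1,079,791.79, $857,560) = $857,560 (cap binds)
Water District: $857,560 × 0.0016 = $1,372.096
Kemper USD: $857,560 × 0.0103 = $8,832.868
Ashby Township: $857,560 × 0.0045 = $3,859.02
City of Holloway: $857,560 × 0.01054 = $9,038.6824
Total = $23,102.6664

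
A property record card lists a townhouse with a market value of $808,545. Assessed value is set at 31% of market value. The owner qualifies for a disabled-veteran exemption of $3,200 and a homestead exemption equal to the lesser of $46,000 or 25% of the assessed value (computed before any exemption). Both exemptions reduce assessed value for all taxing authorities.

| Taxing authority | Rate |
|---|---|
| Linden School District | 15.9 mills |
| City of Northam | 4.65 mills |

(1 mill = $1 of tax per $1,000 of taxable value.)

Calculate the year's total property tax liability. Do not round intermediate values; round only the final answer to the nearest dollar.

Assessed value = $808,545 × 0.31 = $250,648.95
Homestead exemption = min($46,000, 25% × $250,648.95) = min($46,000, $62,662.2375) = $46,000 (dollar cap binds)
Taxable value = $250,648.95 − $3,200 − $46,000 = $201,448.95
Linden School District: $201,448.95 × 0.0159 = $3,203.038305
City of Northam: $201,448.95 × 0.00465 = $936.7376175
Total = $4,139.7759225

$4,140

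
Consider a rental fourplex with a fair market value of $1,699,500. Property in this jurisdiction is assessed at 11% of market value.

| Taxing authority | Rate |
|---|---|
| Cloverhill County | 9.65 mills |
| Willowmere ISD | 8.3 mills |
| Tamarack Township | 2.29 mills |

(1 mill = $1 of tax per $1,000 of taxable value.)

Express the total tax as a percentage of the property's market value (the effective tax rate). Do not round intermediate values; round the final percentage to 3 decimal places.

0.223%

Assessed value = $1,699,500 × 0.11 = $186,945
Cloverhill County: $186,945 × 0.00965 = $1,804.01925
Willowmere ISD: $186,945 × 0.0083 = $1,551.6435
Tamarack Township: $186,945 × 0.00229 = $428.10405
Total tax = $3,783.7668
Effective rate = $3,783.7668 ÷ $1,699,500 = 0.223% of market value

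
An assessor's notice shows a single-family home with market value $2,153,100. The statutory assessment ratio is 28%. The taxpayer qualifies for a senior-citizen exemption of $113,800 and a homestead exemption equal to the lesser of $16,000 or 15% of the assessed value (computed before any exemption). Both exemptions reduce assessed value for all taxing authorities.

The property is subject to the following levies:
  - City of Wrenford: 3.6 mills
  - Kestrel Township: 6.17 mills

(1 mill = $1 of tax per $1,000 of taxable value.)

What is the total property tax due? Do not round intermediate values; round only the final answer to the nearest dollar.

Assessed value = $2,153,100 × 0.28 = $602,868
Homestead exemption = min($16,000, 15% × $602,868) = min($16,000, $90,430.2) = $16,000 (dollar cap binds)
Taxable value = $602,868 − $113,800 − $16,000 = $473,068
City of Wrenford: $473,068 × 0.0036 = $1,703.0448
Kestrel Township: $473,068 × 0.00617 = $2,918.82956
Total = $4,621.87436

$4,622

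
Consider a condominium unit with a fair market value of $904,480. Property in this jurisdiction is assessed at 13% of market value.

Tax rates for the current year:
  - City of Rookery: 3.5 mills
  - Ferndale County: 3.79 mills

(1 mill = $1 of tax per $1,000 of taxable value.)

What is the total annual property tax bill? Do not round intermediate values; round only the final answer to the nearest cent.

$857.18

Assessed value = $904,480 × 0.13 = $117,582.4
City of Rookery: $117,582.4 × 0.0035 = $411.5384
Ferndale County: $117,582.4 × 0.00379 = $445.637296
Total = $411.5384 + $445.637296 = $857.175696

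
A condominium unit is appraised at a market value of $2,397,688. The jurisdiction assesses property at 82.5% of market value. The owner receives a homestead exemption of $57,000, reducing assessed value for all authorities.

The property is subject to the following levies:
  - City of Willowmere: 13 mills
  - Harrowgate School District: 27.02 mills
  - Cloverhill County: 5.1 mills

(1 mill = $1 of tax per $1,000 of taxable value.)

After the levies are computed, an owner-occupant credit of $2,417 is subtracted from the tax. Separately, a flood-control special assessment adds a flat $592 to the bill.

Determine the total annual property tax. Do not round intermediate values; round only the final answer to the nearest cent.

$84,854.70

Assessed value = $2,397,688 × 0.825 = $1,978,092.6
Taxable value = $1,978,092.6 − $57,000 = $1,921,092.6
City of Willowmere: $1,921,092.6 × 0.013 = $24,974.2038
Harrowgate School District: $1,921,092.6 × 0.02702 = $51,907.922052
Cloverhill County: $1,921,092.6 × 0.0051 = $9,797.57226
Levies subtotal = $86,679.698112
After credit = $86,679.698112 − $2,417 = $84,262.698112
Total = $84,262.698112 + $592 = $84,854.698112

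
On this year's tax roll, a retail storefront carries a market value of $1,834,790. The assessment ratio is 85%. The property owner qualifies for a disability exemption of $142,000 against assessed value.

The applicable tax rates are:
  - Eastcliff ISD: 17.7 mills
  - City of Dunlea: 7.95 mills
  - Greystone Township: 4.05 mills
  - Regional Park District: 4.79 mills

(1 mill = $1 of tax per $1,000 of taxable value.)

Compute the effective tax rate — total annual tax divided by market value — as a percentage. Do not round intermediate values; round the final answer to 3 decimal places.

Assessed value = $1,834,790 × 0.85 = $1,559,571.5
Taxable value = $1,559,571.5 − $142,000 = $1,417,571.5
Eastcliff ISD: $1,417,571.5 × 0.0177 = $25,091.01555
City of Dunlea: $1,417,571.5 × 0.00795 = $11,269.693425
Greystone Township: $1,417,571.5 × 0.00405 = $5,741.164575
Regional Park District: $1,417,571.5 × 0.00479 = $6,790.167485
Total tax = $48,892.041035
Effective rate = $48,892.041035 ÷ $1,834,790 = 2.665% of market value

2.665%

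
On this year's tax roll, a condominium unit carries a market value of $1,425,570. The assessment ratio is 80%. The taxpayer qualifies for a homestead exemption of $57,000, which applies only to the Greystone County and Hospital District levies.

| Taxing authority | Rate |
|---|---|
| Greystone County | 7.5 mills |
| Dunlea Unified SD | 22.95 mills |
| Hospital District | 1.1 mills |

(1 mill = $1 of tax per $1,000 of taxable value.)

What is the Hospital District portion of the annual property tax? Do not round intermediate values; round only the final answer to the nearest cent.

$1,191.80

Assessed value = $1,425,570 × 0.8 = $1,140,456
Hospital District taxable value = $1,140,456 − $57,000 = $1,083,456
Hospital District levy = $1,083,456 × 0.0011 = $1,191.8016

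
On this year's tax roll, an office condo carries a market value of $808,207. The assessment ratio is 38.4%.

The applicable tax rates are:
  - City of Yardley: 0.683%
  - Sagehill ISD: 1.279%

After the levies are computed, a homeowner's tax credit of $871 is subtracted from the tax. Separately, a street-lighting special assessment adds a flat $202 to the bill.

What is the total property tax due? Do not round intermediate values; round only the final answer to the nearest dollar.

Assessed value = $808,207 × 0.384 = $310,351.488
City of Yardley: $310,351.488 × 0.00683 = $2,119.70066304
Sagehill ISD: $310,351.488 × 0.01279 = $3,969.39553152
Levies subtotal = $6,089.09619456
After credit = $6,089.09619456 − $871 = $5,218.09619456
Total = $5,218.09619456 + $202 = $5,420.09619456

$5,420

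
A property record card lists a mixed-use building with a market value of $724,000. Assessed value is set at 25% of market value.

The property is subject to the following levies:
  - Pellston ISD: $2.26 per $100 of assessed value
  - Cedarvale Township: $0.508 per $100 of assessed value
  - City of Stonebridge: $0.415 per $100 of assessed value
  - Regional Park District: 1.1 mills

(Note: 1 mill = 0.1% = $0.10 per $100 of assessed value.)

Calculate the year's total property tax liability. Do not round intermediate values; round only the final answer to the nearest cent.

$5,960.33

Assessed value = $724,000 × 0.25 = $181,000
Pellston ISD: $181,000 × 0.0226 = $4,090.6
Cedarvale Township: $181,000 × 0.00508 = $919.48
City of Stonebridge: $181,000 × 0.00415 = $751.15
Regional Park District: $181,000 × 0.0011 = $199.1
Total = $5,960.33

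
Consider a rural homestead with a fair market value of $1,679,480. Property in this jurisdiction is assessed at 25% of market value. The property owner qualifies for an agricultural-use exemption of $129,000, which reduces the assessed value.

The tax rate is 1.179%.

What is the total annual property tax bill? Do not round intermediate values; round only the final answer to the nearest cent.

Assessed value = $1,679,480 × 0.25 = $419,870
Taxable value = $419,870 − $129,000 = $290,870
Tax = $290,870 × 0.01179 = $3,429.3573

$3,429.36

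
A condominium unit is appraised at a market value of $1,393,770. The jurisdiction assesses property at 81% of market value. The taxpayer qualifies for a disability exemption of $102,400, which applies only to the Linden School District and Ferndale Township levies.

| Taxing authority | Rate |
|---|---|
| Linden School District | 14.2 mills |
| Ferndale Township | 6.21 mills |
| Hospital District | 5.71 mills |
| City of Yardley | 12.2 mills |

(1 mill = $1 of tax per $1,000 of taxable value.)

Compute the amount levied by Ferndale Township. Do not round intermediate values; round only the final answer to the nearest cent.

Assessed value = $1,393,770 × 0.81 = $1,128,953.7
Ferndale Township taxable value = $1,128,953.7 − $102,400 = $1,026,553.7
Ferndale Township levy = $1,026,553.7 × 0.00621 = $6,374.898477

$6,374.90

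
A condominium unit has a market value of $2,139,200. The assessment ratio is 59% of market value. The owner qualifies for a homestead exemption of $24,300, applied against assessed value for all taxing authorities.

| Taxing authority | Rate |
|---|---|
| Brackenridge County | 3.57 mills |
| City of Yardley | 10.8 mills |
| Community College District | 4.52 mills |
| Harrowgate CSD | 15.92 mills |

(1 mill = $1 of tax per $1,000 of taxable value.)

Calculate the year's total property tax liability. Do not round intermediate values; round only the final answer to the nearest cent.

$43,088.79

Assessed value = $2,139,200 × 0.59 = $1,262,128
Taxable value = $1,262,128 − $24,300 = $1,237,828
Brackenridge County: $1,237,828 × 0.00357 = $4,419.04596
City of Yardley: $1,237,828 × 0.0108 = $13,368.5424
Community College District: $1,237,828 × 0.00452 = $5,594.98256
Harrowgate CSD: $1,237,828 × 0.01592 = $19,706.22176
Total = $4,419.04596 + $13,368.5424 + $5,594.98256 + $19,706.22176 = $43,088.79268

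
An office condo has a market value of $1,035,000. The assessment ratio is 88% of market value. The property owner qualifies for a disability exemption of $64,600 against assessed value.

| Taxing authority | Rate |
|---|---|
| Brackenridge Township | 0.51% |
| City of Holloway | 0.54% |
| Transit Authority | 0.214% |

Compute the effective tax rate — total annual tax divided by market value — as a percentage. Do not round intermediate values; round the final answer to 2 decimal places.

Assessed value = $1,035,000 × 0.88 = $910,800
Taxable value = $910,800 − $64,600 = $846,200
Brackenridge Township: $846,200 × 0.0051 = $4,315.62
City of Holloway: $846,200 × 0.0054 = $4,569.48
Transit Authority: $846,200 × 0.00214 = $1,810.868
Total tax = $10,695.968
Effective rate = $10,695.968 ÷ $1,035,000 = 1.03% of market value

1.03%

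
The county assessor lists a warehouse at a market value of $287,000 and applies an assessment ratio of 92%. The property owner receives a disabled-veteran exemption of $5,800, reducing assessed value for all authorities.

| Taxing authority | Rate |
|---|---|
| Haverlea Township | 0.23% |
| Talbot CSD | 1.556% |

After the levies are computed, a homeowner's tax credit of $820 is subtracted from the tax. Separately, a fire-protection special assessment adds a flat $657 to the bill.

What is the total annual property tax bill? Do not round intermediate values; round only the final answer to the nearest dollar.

$4,449

Assessed value = $287,000 × 0.92 = $264,040
Taxable value = $264,040 − $5,800 = $258,240
Haverlea Township: $258,240 × 0.0023 = $593.952
Talbot CSD: $258,240 × 0.01556 = $4,018.2144
Levies subtotal = $4,612.1664
After credit = $4,612.1664 − $820 = $3,792.1664
Total = $3,792.1664 + $657 = $4,449.1664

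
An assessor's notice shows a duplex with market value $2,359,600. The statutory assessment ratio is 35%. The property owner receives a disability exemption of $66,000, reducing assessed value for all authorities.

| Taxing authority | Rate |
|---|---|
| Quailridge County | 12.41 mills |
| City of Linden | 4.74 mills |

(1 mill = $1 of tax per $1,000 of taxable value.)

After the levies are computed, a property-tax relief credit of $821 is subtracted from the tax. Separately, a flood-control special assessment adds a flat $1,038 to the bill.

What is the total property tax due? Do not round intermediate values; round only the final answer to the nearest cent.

Assessed value = $2,359,600 × 0.35 = $825,860
Taxable value = $825,860 − $66,000 = $759,860
Quailridge County: $759,860 × 0.01241 = $9,429.8626
City of Linden: $759,860 × 0.00474 = $3,601.7364
Levies subtotal = $13,031.599
After credit = $13,031.599 − $821 = $12,210.599
Total = $12,210.599 + $1,038 = $13,248.599

$13,248.60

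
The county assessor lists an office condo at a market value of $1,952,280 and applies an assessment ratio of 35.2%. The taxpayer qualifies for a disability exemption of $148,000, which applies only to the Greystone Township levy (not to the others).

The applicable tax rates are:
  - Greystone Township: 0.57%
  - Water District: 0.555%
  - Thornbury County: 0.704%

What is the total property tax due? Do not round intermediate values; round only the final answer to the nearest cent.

Assessed value = $1,952,280 × 0.352 = $687,202.56
Greystone Township: ($687,202.56 − $148,000) × 0.0057 = $539,202.56 × 0.0057 = $3,073.454592
Water District: $687,202.56 × 0.00555 = $3,813.974208
Thornbury County: $687,202.56 × 0.00704 = $4,837.9060224
Total = $11,725.3348224

$11,725.33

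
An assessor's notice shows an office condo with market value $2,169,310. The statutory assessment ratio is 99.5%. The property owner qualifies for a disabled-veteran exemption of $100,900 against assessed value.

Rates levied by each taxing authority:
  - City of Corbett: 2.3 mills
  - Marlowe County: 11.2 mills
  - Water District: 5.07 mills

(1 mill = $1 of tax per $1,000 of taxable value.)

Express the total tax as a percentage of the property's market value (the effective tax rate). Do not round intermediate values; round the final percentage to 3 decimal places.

Assessed value = $2,169,310 × 0.995 = $2,158,463.45
Taxable value = $2,158,463.45 − $100,900 = $2,057,563.45
City of Corbett: $2,057,563.45 × 0.0023 = $4,732.395935
Marlowe County: $2,057,563.45 × 0.0112 = $23,044.71064
Water District: $2,057,563.45 × 0.00507 = $10,431.8466915
Total tax = $38,208.9532665
Effective rate = $38,208.9532665 ÷ $2,169,310 = 1.761% of market value

1.761%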